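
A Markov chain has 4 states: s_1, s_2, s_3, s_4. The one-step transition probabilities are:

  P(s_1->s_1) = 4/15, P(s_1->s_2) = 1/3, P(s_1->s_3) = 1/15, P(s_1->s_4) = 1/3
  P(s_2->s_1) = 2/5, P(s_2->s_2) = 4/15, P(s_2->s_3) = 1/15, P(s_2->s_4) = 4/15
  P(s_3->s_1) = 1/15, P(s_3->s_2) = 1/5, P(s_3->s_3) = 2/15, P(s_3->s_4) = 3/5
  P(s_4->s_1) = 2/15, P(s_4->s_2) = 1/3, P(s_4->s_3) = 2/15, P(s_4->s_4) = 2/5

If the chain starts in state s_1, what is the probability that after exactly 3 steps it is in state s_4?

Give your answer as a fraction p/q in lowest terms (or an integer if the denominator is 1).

Computing P^3 by repeated multiplication:
P^1 =
  s_1: [4/15, 1/3, 1/15, 1/3]
  s_2: [2/5, 4/15, 1/15, 4/15]
  s_3: [1/15, 1/5, 2/15, 3/5]
  s_4: [2/15, 1/3, 2/15, 2/5]
P^2 =
  s_1: [19/75, 68/225, 7/75, 79/225]
  s_2: [19/75, 23/75, 4/45, 79/225]
  s_3: [14/75, 68/225, 26/225, 89/225]
  s_4: [52/225, 22/75, 23/225, 28/75]
P^3 =
  s_1: [163/675, 203/675, 13/135, 244/675]
  s_2: [164/675, 1016/3375, 12/125, 9/25]
  s_3: [52/225, 67/225, 68/675, 10/27]
  s_4: [53/225, 1013/3375, 332/3375, 247/675]

(P^3)[s_1 -> s_4] = 244/675

Answer: 244/675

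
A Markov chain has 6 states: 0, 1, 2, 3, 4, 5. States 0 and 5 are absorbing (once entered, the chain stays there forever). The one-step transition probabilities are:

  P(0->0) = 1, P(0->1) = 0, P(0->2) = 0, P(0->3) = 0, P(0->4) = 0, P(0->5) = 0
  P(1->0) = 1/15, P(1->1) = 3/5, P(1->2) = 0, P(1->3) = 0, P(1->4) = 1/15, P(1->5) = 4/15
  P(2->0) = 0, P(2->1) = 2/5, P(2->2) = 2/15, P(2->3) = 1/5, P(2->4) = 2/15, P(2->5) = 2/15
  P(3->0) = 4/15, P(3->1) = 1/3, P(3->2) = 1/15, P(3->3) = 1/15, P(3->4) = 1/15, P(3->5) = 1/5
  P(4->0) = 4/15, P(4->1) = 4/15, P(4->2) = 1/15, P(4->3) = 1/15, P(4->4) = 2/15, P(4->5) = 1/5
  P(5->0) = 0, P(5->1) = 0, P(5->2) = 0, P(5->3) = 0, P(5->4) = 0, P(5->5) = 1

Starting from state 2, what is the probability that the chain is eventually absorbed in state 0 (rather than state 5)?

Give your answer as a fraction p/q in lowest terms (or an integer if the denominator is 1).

Answer: 703/2560

Derivation:
Let a_i = P(absorbed in 0 | start in state i).
Boundary conditions: a_0 = 1, a_5 = 0.
For each transient state i, a_i = sum_j P(i->j) * a_j:
  a_1 = 1/15*a_0 + 3/5*a_1 + 0*a_2 + 0*a_3 + 1/15*a_4 + 4/15*a_5
  a_2 = 0*a_0 + 2/5*a_1 + 2/15*a_2 + 1/5*a_3 + 2/15*a_4 + 2/15*a_5
  a_3 = 4/15*a_0 + 1/3*a_1 + 1/15*a_2 + 1/15*a_3 + 1/15*a_4 + 1/5*a_5
  a_4 = 4/15*a_0 + 4/15*a_1 + 1/15*a_2 + 1/15*a_3 + 2/15*a_4 + 1/5*a_5

Substituting a_0 = 1 and a_5 = 0, rearrange to (I - Q) a = r where r[i] = P(i -> 0):
  [2/5, 0, 0, -1/15] . (a_1, a_2, a_3, a_4) = 1/15
  [-2/5, 13/15, -1/5, -2/15] . (a_1, a_2, a_3, a_4) = 0
  [-1/3, -1/15, 14/15, -1/15] . (a_1, a_2, a_3, a_4) = 4/15
  [-4/15, -1/15, -1/15, 13/15] . (a_1, a_2, a_3, a_4) = 4/15

Solving yields:
  a_1 = 3061/12800
  a_2 = 703/2560
  a_3 = 5399/12800
  a_4 = 2783/6400

Starting state is 2, so the absorption probability is a_2 = 703/2560.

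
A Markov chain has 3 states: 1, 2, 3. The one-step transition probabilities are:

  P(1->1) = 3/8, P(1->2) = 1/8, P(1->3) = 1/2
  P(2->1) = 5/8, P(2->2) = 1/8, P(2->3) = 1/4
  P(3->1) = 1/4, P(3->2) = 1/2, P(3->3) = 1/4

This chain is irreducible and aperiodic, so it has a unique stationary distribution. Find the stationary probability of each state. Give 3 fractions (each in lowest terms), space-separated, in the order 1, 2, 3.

Answer: 17/43 11/43 15/43

Derivation:
The stationary distribution satisfies pi = pi * P, i.e.:
  pi_1 = 3/8*pi_1 + 5/8*pi_2 + 1/4*pi_3
  pi_2 = 1/8*pi_1 + 1/8*pi_2 + 1/2*pi_3
  pi_3 = 1/2*pi_1 + 1/4*pi_2 + 1/4*pi_3
with normalization: pi_1 + pi_2 + pi_3 = 1.

Using the first 2 balance equations plus normalization, the linear system A*pi = b is:
  [-5/8, 5/8, 1/4] . pi = 0
  [1/8, -7/8, 1/2] . pi = 0
  [1, 1, 1] . pi = 1

Solving yields:
  pi_1 = 17/43
  pi_2 = 11/43
  pi_3 = 15/43

Verification (pi * P):
  17/43*3/8 + 11/43*5/8 + 15/43*1/4 = 17/43 = pi_1  (ok)
  17/43*1/8 + 11/43*1/8 + 15/43*1/2 = 11/43 = pi_2  (ok)
  17/43*1/2 + 11/43*1/4 + 15/43*1/4 = 15/43 = pi_3  (ok)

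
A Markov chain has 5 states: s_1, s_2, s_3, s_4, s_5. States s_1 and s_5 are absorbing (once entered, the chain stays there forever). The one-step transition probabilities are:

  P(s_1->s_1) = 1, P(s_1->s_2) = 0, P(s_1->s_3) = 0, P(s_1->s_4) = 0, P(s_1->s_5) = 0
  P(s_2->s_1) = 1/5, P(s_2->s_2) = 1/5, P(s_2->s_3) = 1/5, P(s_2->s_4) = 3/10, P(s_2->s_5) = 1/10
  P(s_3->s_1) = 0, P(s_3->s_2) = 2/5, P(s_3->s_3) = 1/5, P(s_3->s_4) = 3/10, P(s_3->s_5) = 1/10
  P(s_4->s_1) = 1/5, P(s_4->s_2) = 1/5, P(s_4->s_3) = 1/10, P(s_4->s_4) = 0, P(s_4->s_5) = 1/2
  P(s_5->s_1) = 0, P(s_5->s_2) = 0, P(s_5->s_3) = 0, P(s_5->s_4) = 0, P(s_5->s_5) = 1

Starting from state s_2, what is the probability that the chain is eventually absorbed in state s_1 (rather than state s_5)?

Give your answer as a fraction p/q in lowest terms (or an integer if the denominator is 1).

Let a_i = P(absorbed in s_1 | start in state i).
Boundary conditions: a_s_1 = 1, a_s_5 = 0.
For each transient state i, a_i = sum_j P(i->j) * a_j:
  a_s_2 = 1/5*a_s_1 + 1/5*a_s_2 + 1/5*a_s_3 + 3/10*a_s_4 + 1/10*a_s_5
  a_s_3 = 0*a_s_1 + 2/5*a_s_2 + 1/5*a_s_3 + 3/10*a_s_4 + 1/10*a_s_5
  a_s_4 = 1/5*a_s_1 + 1/5*a_s_2 + 1/10*a_s_3 + 0*a_s_4 + 1/2*a_s_5

Substituting a_s_1 = 1 and a_s_5 = 0, rearrange to (I - Q) a = r where r[i] = P(i -> s_1):
  [4/5, -1/5, -3/10] . (a_s_2, a_s_3, a_s_4) = 1/5
  [-2/5, 4/5, -3/10] . (a_s_2, a_s_3, a_s_4) = 0
  [-1/5, -1/10, 1] . (a_s_2, a_s_3, a_s_4) = 1/5

Solving yields:
  a_s_2 = 107/232
  a_s_3 = 41/116
  a_s_4 = 19/58

Starting state is s_2, so the absorption probability is a_s_2 = 107/232.

Answer: 107/232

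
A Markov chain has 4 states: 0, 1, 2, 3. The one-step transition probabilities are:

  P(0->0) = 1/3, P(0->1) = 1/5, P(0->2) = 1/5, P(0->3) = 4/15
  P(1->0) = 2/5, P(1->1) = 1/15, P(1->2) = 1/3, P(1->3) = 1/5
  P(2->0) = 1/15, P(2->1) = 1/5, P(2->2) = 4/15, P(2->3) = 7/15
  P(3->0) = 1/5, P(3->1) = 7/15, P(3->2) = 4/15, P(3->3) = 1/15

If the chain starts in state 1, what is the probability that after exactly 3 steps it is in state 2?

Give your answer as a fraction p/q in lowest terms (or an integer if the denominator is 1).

Computing P^3 by repeated multiplication:
P^1 =
  0: [1/3, 1/5, 1/5, 4/15]
  1: [2/5, 1/15, 1/3, 1/5]
  2: [1/15, 1/5, 4/15, 7/15]
  3: [1/5, 7/15, 4/15, 1/15]
P^2 =
  0: [58/225, 11/45, 58/225, 6/25]
  1: [2/9, 11/45, 11/45, 13/45]
  2: [16/75, 67/225, 62/225, 16/75]
  3: [64/225, 7/45, 64/225, 62/225]
P^3 =
  0: [56/225, 781/3375, 299/1125, 857/3375]
  1: [166/675, 11/45, 181/675, 163/675]
  2: [848/3375, 733/3375, 919/3375, 7/27]
  3: [52/225, 853/3375, 871/3375, 871/3375]

(P^3)[1 -> 2] = 181/675

Answer: 181/675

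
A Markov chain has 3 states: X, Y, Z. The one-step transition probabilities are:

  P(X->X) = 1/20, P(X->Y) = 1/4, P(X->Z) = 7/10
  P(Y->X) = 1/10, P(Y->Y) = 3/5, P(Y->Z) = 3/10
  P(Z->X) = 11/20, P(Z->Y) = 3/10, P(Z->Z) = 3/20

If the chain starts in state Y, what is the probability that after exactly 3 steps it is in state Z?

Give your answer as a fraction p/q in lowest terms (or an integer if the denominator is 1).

Computing P^3 by repeated multiplication:
P^1 =
  X: [1/20, 1/4, 7/10]
  Y: [1/10, 3/5, 3/10]
  Z: [11/20, 3/10, 3/20]
P^2 =
  X: [33/80, 149/400, 43/200]
  Y: [23/100, 19/40, 59/200]
  Z: [7/50, 29/80, 199/400]
P^3 =
  X: [1409/8000, 3129/8000, 1731/4000]
  Y: [177/800, 431/1000, 1391/4000]
  Z: [507/1600, 1607/4000, 2251/8000]

(P^3)[Y -> Z] = 1391/4000

Answer: 1391/4000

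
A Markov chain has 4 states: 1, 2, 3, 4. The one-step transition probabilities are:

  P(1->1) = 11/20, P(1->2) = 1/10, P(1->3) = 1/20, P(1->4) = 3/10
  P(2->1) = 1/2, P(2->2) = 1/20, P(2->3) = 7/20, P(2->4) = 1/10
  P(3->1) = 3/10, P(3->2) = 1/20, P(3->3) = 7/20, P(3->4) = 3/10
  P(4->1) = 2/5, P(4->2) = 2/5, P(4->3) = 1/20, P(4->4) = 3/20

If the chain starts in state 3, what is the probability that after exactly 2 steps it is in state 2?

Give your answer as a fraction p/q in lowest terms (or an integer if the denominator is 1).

Computing P^2 by repeated multiplication:
P^1 =
  1: [11/20, 1/10, 1/20, 3/10]
  2: [1/2, 1/20, 7/20, 1/10]
  3: [3/10, 1/20, 7/20, 3/10]
  4: [2/5, 2/5, 1/20, 3/20]
P^2 =
  1: [39/80, 73/400, 19/200, 47/200]
  2: [89/200, 11/100, 17/100, 11/40]
  3: [83/200, 17/100, 17/100, 49/200]
  4: [99/200, 49/400, 37/200, 79/400]

(P^2)[3 -> 2] = 17/100

Answer: 17/100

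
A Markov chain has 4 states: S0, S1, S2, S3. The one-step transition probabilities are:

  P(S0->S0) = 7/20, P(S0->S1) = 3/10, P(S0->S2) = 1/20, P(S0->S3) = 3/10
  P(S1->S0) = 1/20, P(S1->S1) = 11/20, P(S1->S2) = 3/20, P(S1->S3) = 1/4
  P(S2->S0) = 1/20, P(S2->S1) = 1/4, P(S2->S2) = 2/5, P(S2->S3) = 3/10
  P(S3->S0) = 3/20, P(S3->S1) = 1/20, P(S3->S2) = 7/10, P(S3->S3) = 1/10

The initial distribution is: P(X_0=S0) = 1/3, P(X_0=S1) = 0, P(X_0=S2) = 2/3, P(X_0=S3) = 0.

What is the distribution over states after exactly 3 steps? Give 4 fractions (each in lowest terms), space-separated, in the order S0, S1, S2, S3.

Answer: 661/6000 353/1200 2839/8000 5779/24000

Derivation:
Propagating the distribution step by step (d_{t+1} = d_t * P):
d_0 = (S0=1/3, S1=0, S2=2/3, S3=0)
  d_1[S0] = 1/3*7/20 + 0*1/20 + 2/3*1/20 + 0*3/20 = 3/20
  d_1[S1] = 1/3*3/10 + 0*11/20 + 2/3*1/4 + 0*1/20 = 4/15
  d_1[S2] = 1/3*1/20 + 0*3/20 + 2/3*2/5 + 0*7/10 = 17/60
  d_1[S3] = 1/3*3/10 + 0*1/4 + 2/3*3/10 + 0*1/10 = 3/10
d_1 = (S0=3/20, S1=4/15, S2=17/60, S3=3/10)
  d_2[S0] = 3/20*7/20 + 4/15*1/20 + 17/60*1/20 + 3/10*3/20 = 1/8
  d_2[S1] = 3/20*3/10 + 4/15*11/20 + 17/60*1/4 + 3/10*1/20 = 111/400
  d_2[S2] = 3/20*1/20 + 4/15*3/20 + 17/60*2/5 + 3/10*7/10 = 89/240
  d_2[S3] = 3/20*3/10 + 4/15*1/4 + 17/60*3/10 + 3/10*1/10 = 17/75
d_2 = (S0=1/8, S1=111/400, S2=89/240, S3=17/75)
  d_3[S0] = 1/8*7/20 + 111/400*1/20 + 89/240*1/20 + 17/75*3/20 = 661/6000
  d_3[S1] = 1/8*3/10 + 111/400*11/20 + 89/240*1/4 + 17/75*1/20 = 353/1200
  d_3[S2] = 1/8*1/20 + 111/400*3/20 + 89/240*2/5 + 17/75*7/10 = 2839/8000
  d_3[S3] = 1/8*3/10 + 111/400*1/4 + 89/240*3/10 + 17/75*1/10 = 5779/24000
d_3 = (S0=661/6000, S1=353/1200, S2=2839/8000, S3=5779/24000)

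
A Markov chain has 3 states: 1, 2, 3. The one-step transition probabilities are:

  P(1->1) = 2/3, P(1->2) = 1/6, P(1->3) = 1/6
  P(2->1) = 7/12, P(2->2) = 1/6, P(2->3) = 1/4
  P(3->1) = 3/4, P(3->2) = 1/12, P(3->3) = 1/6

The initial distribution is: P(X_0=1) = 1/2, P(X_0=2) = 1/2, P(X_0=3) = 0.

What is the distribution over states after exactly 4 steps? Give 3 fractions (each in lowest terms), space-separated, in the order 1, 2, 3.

Propagating the distribution step by step (d_{t+1} = d_t * P):
d_0 = (1=1/2, 2=1/2, 3=0)
  d_1[1] = 1/2*2/3 + 1/2*7/12 + 0*3/4 = 5/8
  d_1[2] = 1/2*1/6 + 1/2*1/6 + 0*1/12 = 1/6
  d_1[3] = 1/2*1/6 + 1/2*1/4 + 0*1/6 = 5/24
d_1 = (1=5/8, 2=1/6, 3=5/24)
  d_2[1] = 5/8*2/3 + 1/6*7/12 + 5/24*3/4 = 193/288
  d_2[2] = 5/8*1/6 + 1/6*1/6 + 5/24*1/12 = 43/288
  d_2[3] = 5/8*1/6 + 1/6*1/4 + 5/24*1/6 = 13/72
d_2 = (1=193/288, 2=43/288, 3=13/72)
  d_3[1] = 193/288*2/3 + 43/288*7/12 + 13/72*3/4 = 257/384
  d_3[2] = 193/288*1/6 + 43/288*1/6 + 13/72*1/12 = 131/864
  d_3[3] = 193/288*1/6 + 43/288*1/4 + 13/72*1/6 = 619/3456
d_3 = (1=257/384, 2=131/864, 3=619/3456)
  d_4[1] = 257/384*2/3 + 131/864*7/12 + 619/3456*3/4 = 27743/41472
  d_4[2] = 257/384*1/6 + 131/864*1/6 + 619/3456*1/12 = 6293/41472
  d_4[3] = 257/384*1/6 + 131/864*1/4 + 619/3456*1/6 = 1859/10368
d_4 = (1=27743/41472, 2=6293/41472, 3=1859/10368)

Answer: 27743/41472 6293/41472 1859/10368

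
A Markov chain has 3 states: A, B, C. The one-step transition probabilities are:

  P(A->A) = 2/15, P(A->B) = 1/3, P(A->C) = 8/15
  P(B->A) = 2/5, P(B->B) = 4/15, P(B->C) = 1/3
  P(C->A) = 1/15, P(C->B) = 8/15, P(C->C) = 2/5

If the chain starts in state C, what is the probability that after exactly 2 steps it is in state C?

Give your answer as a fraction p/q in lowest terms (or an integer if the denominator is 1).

Answer: 28/75

Derivation:
Computing P^2 by repeated multiplication:
P^1 =
  A: [2/15, 1/3, 8/15]
  B: [2/5, 4/15, 1/3]
  C: [1/15, 8/15, 2/5]
P^2 =
  A: [14/75, 94/225, 89/225]
  B: [41/225, 86/225, 98/225]
  C: [56/225, 17/45, 28/75]

(P^2)[C -> C] = 28/75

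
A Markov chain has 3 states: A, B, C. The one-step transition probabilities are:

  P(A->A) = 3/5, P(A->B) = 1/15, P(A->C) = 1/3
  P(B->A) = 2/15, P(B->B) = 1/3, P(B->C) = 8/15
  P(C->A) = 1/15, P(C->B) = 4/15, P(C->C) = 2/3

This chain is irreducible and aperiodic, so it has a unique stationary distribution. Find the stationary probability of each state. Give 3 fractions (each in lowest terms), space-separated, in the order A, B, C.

Answer: 18/101 25/101 58/101

Derivation:
The stationary distribution satisfies pi = pi * P, i.e.:
  pi_A = 3/5*pi_A + 2/15*pi_B + 1/15*pi_C
  pi_B = 1/15*pi_A + 1/3*pi_B + 4/15*pi_C
  pi_C = 1/3*pi_A + 8/15*pi_B + 2/3*pi_C
with normalization: pi_A + pi_B + pi_C = 1.

Using the first 2 balance equations plus normalization, the linear system A*pi = b is:
  [-2/5, 2/15, 1/15] . pi = 0
  [1/15, -2/3, 4/15] . pi = 0
  [1, 1, 1] . pi = 1

Solving yields:
  pi_A = 18/101
  pi_B = 25/101
  pi_C = 58/101

Verification (pi * P):
  18/101*3/5 + 25/101*2/15 + 58/101*1/15 = 18/101 = pi_A  (ok)
  18/101*1/15 + 25/101*1/3 + 58/101*4/15 = 25/101 = pi_B  (ok)
  18/101*1/3 + 25/101*8/15 + 58/101*2/3 = 58/101 = pi_C  (ok)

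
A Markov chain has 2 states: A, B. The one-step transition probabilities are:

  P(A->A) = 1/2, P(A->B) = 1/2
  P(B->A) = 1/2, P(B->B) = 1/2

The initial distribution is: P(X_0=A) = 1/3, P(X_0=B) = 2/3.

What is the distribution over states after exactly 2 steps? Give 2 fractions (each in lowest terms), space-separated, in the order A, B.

Propagating the distribution step by step (d_{t+1} = d_t * P):
d_0 = (A=1/3, B=2/3)
  d_1[A] = 1/3*1/2 + 2/3*1/2 = 1/2
  d_1[B] = 1/3*1/2 + 2/3*1/2 = 1/2
d_1 = (A=1/2, B=1/2)
  d_2[A] = 1/2*1/2 + 1/2*1/2 = 1/2
  d_2[B] = 1/2*1/2 + 1/2*1/2 = 1/2
d_2 = (A=1/2, B=1/2)

Answer: 1/2 1/2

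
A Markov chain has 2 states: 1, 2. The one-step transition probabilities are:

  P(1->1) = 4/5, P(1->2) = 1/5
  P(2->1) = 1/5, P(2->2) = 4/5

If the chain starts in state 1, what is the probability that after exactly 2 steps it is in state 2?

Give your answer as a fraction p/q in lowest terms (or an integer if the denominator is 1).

Computing P^2 by repeated multiplication:
P^1 =
  1: [4/5, 1/5]
  2: [1/5, 4/5]
P^2 =
  1: [17/25, 8/25]
  2: [8/25, 17/25]

(P^2)[1 -> 2] = 8/25

Answer: 8/25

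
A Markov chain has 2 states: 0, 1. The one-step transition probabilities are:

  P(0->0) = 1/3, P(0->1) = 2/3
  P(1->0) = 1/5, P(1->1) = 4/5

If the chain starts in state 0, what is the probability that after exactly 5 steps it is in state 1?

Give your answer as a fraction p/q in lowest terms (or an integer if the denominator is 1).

Computing P^5 by repeated multiplication:
P^1 =
  0: [1/3, 2/3]
  1: [1/5, 4/5]
P^2 =
  0: [11/45, 34/45]
  1: [17/75, 58/75]
P^3 =
  0: [157/675, 518/675]
  1: [259/1125, 866/1125]
P^4 =
  0: [2339/10125, 7786/10125]
  1: [3893/16875, 12982/16875]
P^5 =
  0: [35053/151875, 116822/151875]
  1: [58411/253125, 194714/253125]

(P^5)[0 -> 1] = 116822/151875

Answer: 116822/151875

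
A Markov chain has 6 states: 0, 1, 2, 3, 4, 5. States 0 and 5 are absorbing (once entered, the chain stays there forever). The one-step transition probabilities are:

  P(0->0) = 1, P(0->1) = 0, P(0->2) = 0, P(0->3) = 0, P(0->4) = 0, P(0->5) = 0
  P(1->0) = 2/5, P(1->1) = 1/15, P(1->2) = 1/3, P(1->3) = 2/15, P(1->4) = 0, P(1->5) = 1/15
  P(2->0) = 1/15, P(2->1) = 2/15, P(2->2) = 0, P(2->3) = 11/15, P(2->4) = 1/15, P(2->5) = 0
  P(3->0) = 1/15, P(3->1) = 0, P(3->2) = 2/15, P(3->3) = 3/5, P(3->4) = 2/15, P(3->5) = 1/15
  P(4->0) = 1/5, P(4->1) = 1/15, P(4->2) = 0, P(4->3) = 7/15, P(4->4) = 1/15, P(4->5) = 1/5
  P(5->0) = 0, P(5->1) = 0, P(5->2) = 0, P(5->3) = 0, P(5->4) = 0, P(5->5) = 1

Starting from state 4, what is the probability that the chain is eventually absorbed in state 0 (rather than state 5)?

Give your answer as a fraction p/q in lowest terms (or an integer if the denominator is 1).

Let a_i = P(absorbed in 0 | start in state i).
Boundary conditions: a_0 = 1, a_5 = 0.
For each transient state i, a_i = sum_j P(i->j) * a_j:
  a_1 = 2/5*a_0 + 1/15*a_1 + 1/3*a_2 + 2/15*a_3 + 0*a_4 + 1/15*a_5
  a_2 = 1/15*a_0 + 2/15*a_1 + 0*a_2 + 11/15*a_3 + 1/15*a_4 + 0*a_5
  a_3 = 1/15*a_0 + 0*a_1 + 2/15*a_2 + 3/5*a_3 + 2/15*a_4 + 1/15*a_5
  a_4 = 1/5*a_0 + 1/15*a_1 + 0*a_2 + 7/15*a_3 + 1/15*a_4 + 1/5*a_5

Substituting a_0 = 1 and a_5 = 0, rearrange to (I - Q) a = r where r[i] = P(i -> 0):
  [14/15, -1/3, -2/15, 0] . (a_1, a_2, a_3, a_4) = 2/5
  [-2/15, 1, -11/15, -1/15] . (a_1, a_2, a_3, a_4) = 1/15
  [0, -2/15, 2/5, -2/15] . (a_1, a_2, a_3, a_4) = 1/15
  [-1/15, 0, -7/15, 14/15] . (a_1, a_2, a_3, a_4) = 1/5

Solving yields:
  a_1 = 6611/9176
  a_2 = 687/1147
  a_3 = 5009/9176
  a_4 = 4943/9176

Starting state is 4, so the absorption probability is a_4 = 4943/9176.

Answer: 4943/9176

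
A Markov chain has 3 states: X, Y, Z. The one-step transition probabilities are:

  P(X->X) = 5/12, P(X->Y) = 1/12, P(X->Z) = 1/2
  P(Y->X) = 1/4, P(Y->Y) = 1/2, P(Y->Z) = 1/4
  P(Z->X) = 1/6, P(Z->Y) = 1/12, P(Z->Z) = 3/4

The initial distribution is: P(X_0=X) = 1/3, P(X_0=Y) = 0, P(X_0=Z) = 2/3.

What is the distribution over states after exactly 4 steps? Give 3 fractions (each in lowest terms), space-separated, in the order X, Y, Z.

Propagating the distribution step by step (d_{t+1} = d_t * P):
d_0 = (X=1/3, Y=0, Z=2/3)
  d_1[X] = 1/3*5/12 + 0*1/4 + 2/3*1/6 = 1/4
  d_1[Y] = 1/3*1/12 + 0*1/2 + 2/3*1/12 = 1/12
  d_1[Z] = 1/3*1/2 + 0*1/4 + 2/3*3/4 = 2/3
d_1 = (X=1/4, Y=1/12, Z=2/3)
  d_2[X] = 1/4*5/12 + 1/12*1/4 + 2/3*1/6 = 17/72
  d_2[Y] = 1/4*1/12 + 1/12*1/2 + 2/3*1/12 = 17/144
  d_2[Z] = 1/4*1/2 + 1/12*1/4 + 2/3*3/4 = 31/48
d_2 = (X=17/72, Y=17/144, Z=31/48)
  d_3[X] = 17/72*5/12 + 17/144*1/4 + 31/48*1/6 = 407/1728
  d_3[Y] = 17/72*1/12 + 17/144*1/2 + 31/48*1/12 = 229/1728
  d_3[Z] = 17/72*1/2 + 17/144*1/4 + 31/48*3/4 = 91/144
d_3 = (X=407/1728, Y=229/1728, Z=91/144)
  d_4[X] = 407/1728*5/12 + 229/1728*1/4 + 91/144*1/6 = 2453/10368
  d_4[Y] = 407/1728*1/12 + 229/1728*1/2 + 91/144*1/12 = 2873/20736
  d_4[Z] = 407/1728*1/2 + 229/1728*1/4 + 91/144*3/4 = 4319/6912
d_4 = (X=2453/10368, Y=2873/20736, Z=4319/6912)

Answer: 2453/10368 2873/20736 4319/6912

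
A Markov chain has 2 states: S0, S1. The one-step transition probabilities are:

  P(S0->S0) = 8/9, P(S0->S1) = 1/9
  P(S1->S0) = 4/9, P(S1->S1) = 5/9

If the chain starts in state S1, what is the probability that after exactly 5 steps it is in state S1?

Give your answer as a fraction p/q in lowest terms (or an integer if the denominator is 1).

Computing P^5 by repeated multiplication:
P^1 =
  S0: [8/9, 1/9]
  S1: [4/9, 5/9]
P^2 =
  S0: [68/81, 13/81]
  S1: [52/81, 29/81]
P^3 =
  S0: [596/729, 133/729]
  S1: [532/729, 197/729]
P^4 =
  S0: [5300/6561, 1261/6561]
  S1: [5044/6561, 1517/6561]
P^5 =
  S0: [47444/59049, 11605/59049]
  S1: [46420/59049, 12629/59049]

(P^5)[S1 -> S1] = 12629/59049

Answer: 12629/59049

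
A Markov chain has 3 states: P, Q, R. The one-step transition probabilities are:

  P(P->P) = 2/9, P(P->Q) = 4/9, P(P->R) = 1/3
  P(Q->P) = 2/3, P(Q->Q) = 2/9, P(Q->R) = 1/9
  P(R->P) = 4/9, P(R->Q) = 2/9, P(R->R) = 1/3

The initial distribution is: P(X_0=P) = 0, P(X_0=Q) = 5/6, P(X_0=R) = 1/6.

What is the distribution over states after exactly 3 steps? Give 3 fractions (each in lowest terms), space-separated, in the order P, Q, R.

Answer: 976/2187 658/2187 553/2187

Derivation:
Propagating the distribution step by step (d_{t+1} = d_t * P):
d_0 = (P=0, Q=5/6, R=1/6)
  d_1[P] = 0*2/9 + 5/6*2/3 + 1/6*4/9 = 17/27
  d_1[Q] = 0*4/9 + 5/6*2/9 + 1/6*2/9 = 2/9
  d_1[R] = 0*1/3 + 5/6*1/9 + 1/6*1/3 = 4/27
d_1 = (P=17/27, Q=2/9, R=4/27)
  d_2[P] = 17/27*2/9 + 2/9*2/3 + 4/27*4/9 = 86/243
  d_2[Q] = 17/27*4/9 + 2/9*2/9 + 4/27*2/9 = 88/243
  d_2[R] = 17/27*1/3 + 2/9*1/9 + 4/27*1/3 = 23/81
d_2 = (P=86/243, Q=88/243, R=23/81)
  d_3[P] = 86/243*2/9 + 88/243*2/3 + 23/81*4/9 = 976/2187
  d_3[Q] = 86/243*4/9 + 88/243*2/9 + 23/81*2/9 = 658/2187
  d_3[R] = 86/243*1/3 + 88/243*1/9 + 23/81*1/3 = 553/2187
d_3 = (P=976/2187, Q=658/2187, R=553/2187)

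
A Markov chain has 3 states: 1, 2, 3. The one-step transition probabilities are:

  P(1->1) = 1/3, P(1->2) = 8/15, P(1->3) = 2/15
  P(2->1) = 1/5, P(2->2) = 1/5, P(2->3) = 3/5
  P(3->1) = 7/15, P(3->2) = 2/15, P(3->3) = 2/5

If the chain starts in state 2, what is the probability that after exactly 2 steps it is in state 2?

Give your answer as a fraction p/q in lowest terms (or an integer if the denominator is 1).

Answer: 17/75

Derivation:
Computing P^2 by repeated multiplication:
P^1 =
  1: [1/3, 8/15, 2/15]
  2: [1/5, 1/5, 3/5]
  3: [7/15, 2/15, 2/5]
P^2 =
  1: [7/25, 68/225, 94/225]
  2: [29/75, 17/75, 29/75]
  3: [83/225, 74/225, 68/225]

(P^2)[2 -> 2] = 17/75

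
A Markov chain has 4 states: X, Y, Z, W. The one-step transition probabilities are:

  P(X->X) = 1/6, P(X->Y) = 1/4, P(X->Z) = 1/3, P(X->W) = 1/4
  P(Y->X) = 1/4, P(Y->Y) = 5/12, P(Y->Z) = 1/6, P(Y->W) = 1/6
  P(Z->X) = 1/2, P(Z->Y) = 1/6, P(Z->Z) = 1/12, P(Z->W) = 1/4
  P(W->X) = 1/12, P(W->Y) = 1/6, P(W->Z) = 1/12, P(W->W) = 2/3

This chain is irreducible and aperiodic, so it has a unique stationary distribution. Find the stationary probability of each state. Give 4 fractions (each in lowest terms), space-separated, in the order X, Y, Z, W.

The stationary distribution satisfies pi = pi * P, i.e.:
  pi_X = 1/6*pi_X + 1/4*pi_Y + 1/2*pi_Z + 1/12*pi_W
  pi_Y = 1/4*pi_X + 5/12*pi_Y + 1/6*pi_Z + 1/6*pi_W
  pi_Z = 1/3*pi_X + 1/6*pi_Y + 1/12*pi_Z + 1/12*pi_W
  pi_W = 1/4*pi_X + 1/6*pi_Y + 1/4*pi_Z + 2/3*pi_W
with normalization: pi_X + pi_Y + pi_Z + pi_W = 1.

Using the first 3 balance equations plus normalization, the linear system A*pi = b is:
  [-5/6, 1/4, 1/2, 1/12] . pi = 0
  [1/4, -7/12, 1/6, 1/6] . pi = 0
  [1/3, 1/6, -11/12, 1/12] . pi = 0
  [1, 1, 1, 1] . pi = 1

Solving yields:
  pi_X = 211/1024
  pi_Y = 251/1024
  pi_Z = 159/1024
  pi_W = 403/1024

Verification (pi * P):
  211/1024*1/6 + 251/1024*1/4 + 159/1024*1/2 + 403/1024*1/12 = 211/1024 = pi_X  (ok)
  211/1024*1/4 + 251/1024*5/12 + 159/1024*1/6 + 403/1024*1/6 = 251/1024 = pi_Y  (ok)
  211/1024*1/3 + 251/1024*1/6 + 159/1024*1/12 + 403/1024*1/12 = 159/1024 = pi_Z  (ok)
  211/1024*1/4 + 251/1024*1/6 + 159/1024*1/4 + 403/1024*2/3 = 403/1024 = pi_W  (ok)

Answer: 211/1024 251/1024 159/1024 403/1024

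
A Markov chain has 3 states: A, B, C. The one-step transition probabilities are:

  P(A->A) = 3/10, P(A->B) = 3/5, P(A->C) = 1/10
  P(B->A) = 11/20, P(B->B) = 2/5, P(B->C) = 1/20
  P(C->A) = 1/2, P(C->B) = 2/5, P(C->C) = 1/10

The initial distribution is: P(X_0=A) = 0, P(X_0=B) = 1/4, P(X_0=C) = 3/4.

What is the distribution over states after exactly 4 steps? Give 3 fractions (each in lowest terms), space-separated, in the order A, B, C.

Answer: 8717/20000 19533/40000 3033/40000

Derivation:
Propagating the distribution step by step (d_{t+1} = d_t * P):
d_0 = (A=0, B=1/4, C=3/4)
  d_1[A] = 0*3/10 + 1/4*11/20 + 3/4*1/2 = 41/80
  d_1[B] = 0*3/5 + 1/4*2/5 + 3/4*2/5 = 2/5
  d_1[C] = 0*1/10 + 1/4*1/20 + 3/4*1/10 = 7/80
d_1 = (A=41/80, B=2/5, C=7/80)
  d_2[A] = 41/80*3/10 + 2/5*11/20 + 7/80*1/2 = 167/400
  d_2[B] = 41/80*3/5 + 2/5*2/5 + 7/80*2/5 = 201/400
  d_2[C] = 41/80*1/10 + 2/5*1/20 + 7/80*1/10 = 2/25
d_2 = (A=167/400, B=201/400, C=2/25)
  d_3[A] = 167/400*3/10 + 201/400*11/20 + 2/25*1/2 = 3533/8000
  d_3[B] = 167/400*3/5 + 201/400*2/5 + 2/25*2/5 = 967/2000
  d_3[C] = 167/400*1/10 + 201/400*1/20 + 2/25*1/10 = 599/8000
d_3 = (A=3533/8000, B=967/2000, C=599/8000)
  d_4[A] = 3533/8000*3/10 + 967/2000*11/20 + 599/8000*1/2 = 8717/20000
  d_4[B] = 3533/8000*3/5 + 967/2000*2/5 + 599/8000*2/5 = 19533/40000
  d_4[C] = 3533/8000*1/10 + 967/2000*1/20 + 599/8000*1/10 = 3033/40000
d_4 = (A=8717/20000, B=19533/40000, C=3033/40000)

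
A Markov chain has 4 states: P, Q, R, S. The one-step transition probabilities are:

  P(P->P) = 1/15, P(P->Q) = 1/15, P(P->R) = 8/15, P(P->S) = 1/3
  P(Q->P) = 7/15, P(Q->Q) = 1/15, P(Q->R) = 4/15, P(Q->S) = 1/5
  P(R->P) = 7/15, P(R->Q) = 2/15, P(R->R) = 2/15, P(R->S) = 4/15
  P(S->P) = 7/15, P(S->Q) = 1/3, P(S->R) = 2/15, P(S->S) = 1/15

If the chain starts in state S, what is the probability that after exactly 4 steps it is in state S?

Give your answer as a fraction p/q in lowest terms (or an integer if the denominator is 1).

Computing P^4 by repeated multiplication:
P^1 =
  P: [1/15, 1/15, 8/15, 1/3]
  Q: [7/15, 1/15, 4/15, 1/5]
  R: [7/15, 2/15, 2/15, 4/15]
  S: [7/15, 1/3, 2/15, 1/15]
P^2 =
  P: [11/25, 43/225, 38/225, 1/5]
  Q: [7/25, 31/225, 74/225, 19/75]
  R: [7/25, 11/75, 76/225, 53/225]
  S: [7/25, 7/75, 82/225, 59/225]
P^3 =
  P: [109/375, 443/3375, 226/675, 821/3375]
  Q: [133/375, 527/3375, 178/675, 761/3375]
  R: [133/375, 19/125, 298/1125, 257/1125]
  S: [133/375, 181/1125, 58/225, 17/75]
P^4 =
  P: [219/625, 7789/50625, 13522/50625, 463/2025]
  Q: [203/625, 7309/50625, 14986/50625, 11887/50625]
  R: [203/625, 817/5625, 554/1875, 1319/5625]
  S: [203/625, 487/3375, 5006/16875, 3953/16875]

(P^4)[S -> S] = 3953/16875

Answer: 3953/16875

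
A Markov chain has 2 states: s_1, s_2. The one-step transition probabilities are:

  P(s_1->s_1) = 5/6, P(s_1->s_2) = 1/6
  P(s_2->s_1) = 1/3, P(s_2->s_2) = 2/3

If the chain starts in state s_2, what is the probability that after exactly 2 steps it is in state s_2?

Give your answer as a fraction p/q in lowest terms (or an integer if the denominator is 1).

Computing P^2 by repeated multiplication:
P^1 =
  s_1: [5/6, 1/6]
  s_2: [1/3, 2/3]
P^2 =
  s_1: [3/4, 1/4]
  s_2: [1/2, 1/2]

(P^2)[s_2 -> s_2] = 1/2

Answer: 1/2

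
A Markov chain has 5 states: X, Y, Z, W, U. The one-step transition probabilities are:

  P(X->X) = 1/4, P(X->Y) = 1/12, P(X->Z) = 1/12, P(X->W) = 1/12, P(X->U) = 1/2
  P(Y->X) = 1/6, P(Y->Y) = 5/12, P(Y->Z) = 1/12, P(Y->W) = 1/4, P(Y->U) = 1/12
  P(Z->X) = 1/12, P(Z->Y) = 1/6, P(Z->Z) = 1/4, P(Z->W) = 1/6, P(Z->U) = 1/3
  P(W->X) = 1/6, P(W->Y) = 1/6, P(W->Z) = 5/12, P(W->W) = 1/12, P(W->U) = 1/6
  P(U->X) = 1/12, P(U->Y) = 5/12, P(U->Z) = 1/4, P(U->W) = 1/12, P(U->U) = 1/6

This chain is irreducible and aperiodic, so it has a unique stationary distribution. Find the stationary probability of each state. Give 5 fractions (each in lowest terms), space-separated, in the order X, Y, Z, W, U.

Answer: 2527/17690 2488/8845 1803/8845 1302/8845 3977/17690

Derivation:
The stationary distribution satisfies pi = pi * P, i.e.:
  pi_X = 1/4*pi_X + 1/6*pi_Y + 1/12*pi_Z + 1/6*pi_W + 1/12*pi_U
  pi_Y = 1/12*pi_X + 5/12*pi_Y + 1/6*pi_Z + 1/6*pi_W + 5/12*pi_U
  pi_Z = 1/12*pi_X + 1/12*pi_Y + 1/4*pi_Z + 5/12*pi_W + 1/4*pi_U
  pi_W = 1/12*pi_X + 1/4*pi_Y + 1/6*pi_Z + 1/12*pi_W + 1/12*pi_U
  pi_U = 1/2*pi_X + 1/12*pi_Y + 1/3*pi_Z + 1/6*pi_W + 1/6*pi_U
with normalization: pi_X + pi_Y + pi_Z + pi_W + pi_U = 1.

Using the first 4 balance equations plus normalization, the linear system A*pi = b is:
  [-3/4, 1/6, 1/12, 1/6, 1/12] . pi = 0
  [1/12, -7/12, 1/6, 1/6, 5/12] . pi = 0
  [1/12, 1/12, -3/4, 5/12, 1/4] . pi = 0
  [1/12, 1/4, 1/6, -11/12, 1/12] . pi = 0
  [1, 1, 1, 1, 1] . pi = 1

Solving yields:
  pi_X = 2527/17690
  pi_Y = 2488/8845
  pi_Z = 1803/8845
  pi_W = 1302/8845
  pi_U = 3977/17690

Verification (pi * P):
  2527/17690*1/4 + 2488/8845*1/6 + 1803/8845*1/12 + 1302/8845*1/6 + 3977/17690*1/12 = 2527/17690 = pi_X  (ok)
  2527/17690*1/12 + 2488/8845*5/12 + 1803/8845*1/6 + 1302/8845*1/6 + 3977/17690*5/12 = 2488/8845 = pi_Y  (ok)
  2527/17690*1/12 + 2488/8845*1/12 + 1803/8845*1/4 + 1302/8845*5/12 + 3977/17690*1/4 = 1803/8845 = pi_Z  (ok)
  2527/17690*1/12 + 2488/8845*1/4 + 1803/8845*1/6 + 1302/8845*1/12 + 3977/17690*1/12 = 1302/8845 = pi_W  (ok)
  2527/17690*1/2 + 2488/8845*1/12 + 1803/8845*1/3 + 1302/8845*1/6 + 3977/17690*1/6 = 3977/17690 = pi_U  (ok)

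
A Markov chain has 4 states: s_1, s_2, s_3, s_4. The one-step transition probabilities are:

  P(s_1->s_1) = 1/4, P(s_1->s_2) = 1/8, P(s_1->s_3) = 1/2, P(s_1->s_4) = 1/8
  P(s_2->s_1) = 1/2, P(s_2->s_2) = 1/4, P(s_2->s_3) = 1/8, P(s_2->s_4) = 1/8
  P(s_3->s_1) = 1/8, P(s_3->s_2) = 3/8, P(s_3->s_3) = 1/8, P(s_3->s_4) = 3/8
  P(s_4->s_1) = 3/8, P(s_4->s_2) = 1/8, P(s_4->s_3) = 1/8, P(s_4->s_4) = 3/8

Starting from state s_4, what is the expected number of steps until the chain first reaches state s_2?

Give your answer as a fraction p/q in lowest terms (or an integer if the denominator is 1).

Answer: 104/19

Derivation:
Let h_i = expected steps to first reach s_2 from state i.
Boundary: h_s_2 = 0.
First-step equations for the other states:
  h_s_1 = 1 + 1/4*h_s_1 + 1/8*h_s_2 + 1/2*h_s_3 + 1/8*h_s_4
  h_s_3 = 1 + 1/8*h_s_1 + 3/8*h_s_2 + 1/8*h_s_3 + 3/8*h_s_4
  h_s_4 = 1 + 3/8*h_s_1 + 1/8*h_s_2 + 1/8*h_s_3 + 3/8*h_s_4

Substituting h_s_2 = 0 and rearranging gives the linear system (I - Q) h = 1:
  [3/4, -1/2, -1/8] . (h_s_1, h_s_3, h_s_4) = 1
  [-1/8, 7/8, -3/8] . (h_s_1, h_s_3, h_s_4) = 1
  [-3/8, -1/8, 5/8] . (h_s_1, h_s_3, h_s_4) = 1

Solving yields:
  h_s_1 = 96/19
  h_s_3 = 80/19
  h_s_4 = 104/19

Starting state is s_4, so the expected hitting time is h_s_4 = 104/19.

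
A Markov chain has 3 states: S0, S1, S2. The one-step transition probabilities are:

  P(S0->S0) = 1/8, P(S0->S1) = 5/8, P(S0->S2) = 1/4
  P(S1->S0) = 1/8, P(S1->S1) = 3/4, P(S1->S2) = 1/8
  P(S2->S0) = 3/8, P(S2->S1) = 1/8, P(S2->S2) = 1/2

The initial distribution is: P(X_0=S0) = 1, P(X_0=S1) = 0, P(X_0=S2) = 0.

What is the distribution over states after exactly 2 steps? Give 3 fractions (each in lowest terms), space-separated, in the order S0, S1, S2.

Answer: 3/16 37/64 15/64

Derivation:
Propagating the distribution step by step (d_{t+1} = d_t * P):
d_0 = (S0=1, S1=0, S2=0)
  d_1[S0] = 1*1/8 + 0*1/8 + 0*3/8 = 1/8
  d_1[S1] = 1*5/8 + 0*3/4 + 0*1/8 = 5/8
  d_1[S2] = 1*1/4 + 0*1/8 + 0*1/2 = 1/4
d_1 = (S0=1/8, S1=5/8, S2=1/4)
  d_2[S0] = 1/8*1/8 + 5/8*1/8 + 1/4*3/8 = 3/16
  d_2[S1] = 1/8*5/8 + 5/8*3/4 + 1/4*1/8 = 37/64
  d_2[S2] = 1/8*1/4 + 5/8*1/8 + 1/4*1/2 = 15/64
d_2 = (S0=3/16, S1=37/64, S2=15/64)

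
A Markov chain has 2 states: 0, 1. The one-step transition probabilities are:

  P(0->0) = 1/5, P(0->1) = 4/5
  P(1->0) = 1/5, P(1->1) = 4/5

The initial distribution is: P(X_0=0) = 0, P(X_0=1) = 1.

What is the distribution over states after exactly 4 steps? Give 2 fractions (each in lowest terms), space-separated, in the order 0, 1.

Propagating the distribution step by step (d_{t+1} = d_t * P):
d_0 = (0=0, 1=1)
  d_1[0] = 0*1/5 + 1*1/5 = 1/5
  d_1[1] = 0*4/5 + 1*4/5 = 4/5
d_1 = (0=1/5, 1=4/5)
  d_2[0] = 1/5*1/5 + 4/5*1/5 = 1/5
  d_2[1] = 1/5*4/5 + 4/5*4/5 = 4/5
d_2 = (0=1/5, 1=4/5)
  d_3[0] = 1/5*1/5 + 4/5*1/5 = 1/5
  d_3[1] = 1/5*4/5 + 4/5*4/5 = 4/5
d_3 = (0=1/5, 1=4/5)
  d_4[0] = 1/5*1/5 + 4/5*1/5 = 1/5
  d_4[1] = 1/5*4/5 + 4/5*4/5 = 4/5
d_4 = (0=1/5, 1=4/5)

Answer: 1/5 4/5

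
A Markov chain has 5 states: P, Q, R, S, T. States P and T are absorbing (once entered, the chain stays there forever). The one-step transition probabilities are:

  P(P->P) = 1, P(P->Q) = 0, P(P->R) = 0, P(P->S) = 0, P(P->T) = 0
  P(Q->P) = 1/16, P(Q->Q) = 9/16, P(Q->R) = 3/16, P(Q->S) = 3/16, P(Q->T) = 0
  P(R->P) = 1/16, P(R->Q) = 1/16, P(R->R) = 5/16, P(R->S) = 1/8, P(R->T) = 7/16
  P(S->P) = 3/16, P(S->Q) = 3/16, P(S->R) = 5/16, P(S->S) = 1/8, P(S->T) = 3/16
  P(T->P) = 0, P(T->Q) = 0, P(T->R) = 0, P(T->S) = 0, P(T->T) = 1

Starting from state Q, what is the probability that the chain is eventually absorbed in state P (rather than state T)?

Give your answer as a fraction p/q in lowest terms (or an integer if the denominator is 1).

Let a_i = P(absorbed in P | start in state i).
Boundary conditions: a_P = 1, a_T = 0.
For each transient state i, a_i = sum_j P(i->j) * a_j:
  a_Q = 1/16*a_P + 9/16*a_Q + 3/16*a_R + 3/16*a_S + 0*a_T
  a_R = 1/16*a_P + 1/16*a_Q + 5/16*a_R + 1/8*a_S + 7/16*a_T
  a_S = 3/16*a_P + 3/16*a_Q + 5/16*a_R + 1/8*a_S + 3/16*a_T

Substituting a_P = 1 and a_T = 0, rearrange to (I - Q) a = r where r[i] = P(i -> P):
  [7/16, -3/16, -3/16] . (a_Q, a_R, a_S) = 1/16
  [-1/16, 11/16, -1/8] . (a_Q, a_R, a_S) = 1/16
  [-3/16, -5/16, 7/8] . (a_Q, a_R, a_S) = 3/16

Solving yields:
  a_Q = 53/139
  a_R = 80/417
  a_S = 152/417

Starting state is Q, so the absorption probability is a_Q = 53/139.

Answer: 53/139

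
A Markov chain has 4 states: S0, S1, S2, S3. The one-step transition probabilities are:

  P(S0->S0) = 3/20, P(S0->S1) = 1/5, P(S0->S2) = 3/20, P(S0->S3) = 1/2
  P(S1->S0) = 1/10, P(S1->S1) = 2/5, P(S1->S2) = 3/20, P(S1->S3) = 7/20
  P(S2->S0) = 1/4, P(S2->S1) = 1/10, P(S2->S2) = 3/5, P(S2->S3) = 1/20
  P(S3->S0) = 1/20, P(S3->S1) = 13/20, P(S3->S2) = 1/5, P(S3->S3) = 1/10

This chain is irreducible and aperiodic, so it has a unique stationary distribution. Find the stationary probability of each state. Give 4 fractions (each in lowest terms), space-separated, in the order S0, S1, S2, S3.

Answer: 749/5363 1827/5363 1573/5363 1214/5363

Derivation:
The stationary distribution satisfies pi = pi * P, i.e.:
  pi_S0 = 3/20*pi_S0 + 1/10*pi_S1 + 1/4*pi_S2 + 1/20*pi_S3
  pi_S1 = 1/5*pi_S0 + 2/5*pi_S1 + 1/10*pi_S2 + 13/20*pi_S3
  pi_S2 = 3/20*pi_S0 + 3/20*pi_S1 + 3/5*pi_S2 + 1/5*pi_S3
  pi_S3 = 1/2*pi_S0 + 7/20*pi_S1 + 1/20*pi_S2 + 1/10*pi_S3
with normalization: pi_S0 + pi_S1 + pi_S2 + pi_S3 = 1.

Using the first 3 balance equations plus normalization, the linear system A*pi = b is:
  [-17/20, 1/10, 1/4, 1/20] . pi = 0
  [1/5, -3/5, 1/10, 13/20] . pi = 0
  [3/20, 3/20, -2/5, 1/5] . pi = 0
  [1, 1, 1, 1] . pi = 1

Solving yields:
  pi_S0 = 749/5363
  pi_S1 = 1827/5363
  pi_S2 = 1573/5363
  pi_S3 = 1214/5363

Verification (pi * P):
  749/5363*3/20 + 1827/5363*1/10 + 1573/5363*1/4 + 1214/5363*1/20 = 749/5363 = pi_S0  (ok)
  749/5363*1/5 + 1827/5363*2/5 + 1573/5363*1/10 + 1214/5363*13/20 = 1827/5363 = pi_S1  (ok)
  749/5363*3/20 + 1827/5363*3/20 + 1573/5363*3/5 + 1214/5363*1/5 = 1573/5363 = pi_S2  (ok)
  749/5363*1/2 + 1827/5363*7/20 + 1573/5363*1/20 + 1214/5363*1/10 = 1214/5363 = pi_S3  (ok)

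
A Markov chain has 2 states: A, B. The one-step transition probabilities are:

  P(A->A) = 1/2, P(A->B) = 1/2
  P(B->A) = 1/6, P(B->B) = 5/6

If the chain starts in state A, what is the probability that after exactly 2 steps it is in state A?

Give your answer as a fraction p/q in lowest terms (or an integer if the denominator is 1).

Computing P^2 by repeated multiplication:
P^1 =
  A: [1/2, 1/2]
  B: [1/6, 5/6]
P^2 =
  A: [1/3, 2/3]
  B: [2/9, 7/9]

(P^2)[A -> A] = 1/3

Answer: 1/3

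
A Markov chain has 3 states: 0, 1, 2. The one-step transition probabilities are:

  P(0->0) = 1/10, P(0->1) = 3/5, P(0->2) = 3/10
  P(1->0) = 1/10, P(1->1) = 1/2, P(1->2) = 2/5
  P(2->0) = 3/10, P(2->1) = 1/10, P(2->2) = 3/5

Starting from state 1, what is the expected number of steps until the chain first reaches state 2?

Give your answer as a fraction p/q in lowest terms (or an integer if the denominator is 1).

Answer: 100/39

Derivation:
Let h_i = expected steps to first reach 2 from state i.
Boundary: h_2 = 0.
First-step equations for the other states:
  h_0 = 1 + 1/10*h_0 + 3/5*h_1 + 3/10*h_2
  h_1 = 1 + 1/10*h_0 + 1/2*h_1 + 2/5*h_2

Substituting h_2 = 0 and rearranging gives the linear system (I - Q) h = 1:
  [9/10, -3/5] . (h_0, h_1) = 1
  [-1/10, 1/2] . (h_0, h_1) = 1

Solving yields:
  h_0 = 110/39
  h_1 = 100/39

Starting state is 1, so the expected hitting time is h_1 = 100/39.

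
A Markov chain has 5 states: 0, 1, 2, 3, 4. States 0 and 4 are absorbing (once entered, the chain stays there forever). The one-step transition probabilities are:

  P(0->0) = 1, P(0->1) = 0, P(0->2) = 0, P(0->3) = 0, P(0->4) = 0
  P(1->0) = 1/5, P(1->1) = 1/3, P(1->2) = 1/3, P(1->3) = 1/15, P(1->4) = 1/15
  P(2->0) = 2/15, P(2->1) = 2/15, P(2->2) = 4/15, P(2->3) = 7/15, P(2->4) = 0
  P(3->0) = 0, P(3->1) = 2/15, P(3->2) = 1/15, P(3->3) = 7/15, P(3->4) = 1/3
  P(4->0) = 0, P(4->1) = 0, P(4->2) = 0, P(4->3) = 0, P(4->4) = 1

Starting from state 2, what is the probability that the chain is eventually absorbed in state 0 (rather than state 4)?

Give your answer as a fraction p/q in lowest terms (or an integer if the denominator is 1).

Answer: 41/106

Derivation:
Let a_i = P(absorbed in 0 | start in state i).
Boundary conditions: a_0 = 1, a_4 = 0.
For each transient state i, a_i = sum_j P(i->j) * a_j:
  a_1 = 1/5*a_0 + 1/3*a_1 + 1/3*a_2 + 1/15*a_3 + 1/15*a_4
  a_2 = 2/15*a_0 + 2/15*a_1 + 4/15*a_2 + 7/15*a_3 + 0*a_4
  a_3 = 0*a_0 + 2/15*a_1 + 1/15*a_2 + 7/15*a_3 + 1/3*a_4

Substituting a_0 = 1 and a_4 = 0, rearrange to (I - Q) a = r where r[i] = P(i -> 0):
  [2/3, -1/3, -1/15] . (a_1, a_2, a_3) = 1/5
  [-2/15, 11/15, -7/15] . (a_1, a_2, a_3) = 2/15
  [-2/15, -1/15, 8/15] . (a_1, a_2, a_3) = 0

Solving yields:
  a_1 = 325/636
  a_2 = 41/106
  a_3 = 28/159

Starting state is 2, so the absorption probability is a_2 = 41/106.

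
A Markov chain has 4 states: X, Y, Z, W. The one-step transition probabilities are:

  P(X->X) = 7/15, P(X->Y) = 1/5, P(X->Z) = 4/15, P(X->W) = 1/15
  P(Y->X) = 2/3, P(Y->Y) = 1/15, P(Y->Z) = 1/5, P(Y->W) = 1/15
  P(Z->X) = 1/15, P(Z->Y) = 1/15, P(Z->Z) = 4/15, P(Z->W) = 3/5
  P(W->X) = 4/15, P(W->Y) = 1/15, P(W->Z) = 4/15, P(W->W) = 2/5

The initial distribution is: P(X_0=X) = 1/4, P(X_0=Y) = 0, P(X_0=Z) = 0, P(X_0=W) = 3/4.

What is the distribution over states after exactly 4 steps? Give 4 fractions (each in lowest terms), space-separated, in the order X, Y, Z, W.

Propagating the distribution step by step (d_{t+1} = d_t * P):
d_0 = (X=1/4, Y=0, Z=0, W=3/4)
  d_1[X] = 1/4*7/15 + 0*2/3 + 0*1/15 + 3/4*4/15 = 19/60
  d_1[Y] = 1/4*1/5 + 0*1/15 + 0*1/15 + 3/4*1/15 = 1/10
  d_1[Z] = 1/4*4/15 + 0*1/5 + 0*4/15 + 3/4*4/15 = 4/15
  d_1[W] = 1/4*1/15 + 0*1/15 + 0*3/5 + 3/4*2/5 = 19/60
d_1 = (X=19/60, Y=1/10, Z=4/15, W=19/60)
  d_2[X] = 19/60*7/15 + 1/10*2/3 + 4/15*1/15 + 19/60*4/15 = 19/60
  d_2[Y] = 19/60*1/5 + 1/10*1/15 + 4/15*1/15 + 19/60*1/15 = 49/450
  d_2[Z] = 19/60*4/15 + 1/10*1/5 + 4/15*4/15 + 19/60*4/15 = 13/50
  d_2[W] = 19/60*1/15 + 1/10*1/15 + 4/15*3/5 + 19/60*2/5 = 283/900
d_2 = (X=19/60, Y=49/450, Z=13/50, W=283/900)
  d_3[X] = 19/60*7/15 + 49/450*2/3 + 13/50*1/15 + 283/900*4/15 = 1447/4500
  d_3[Y] = 19/60*1/5 + 49/450*1/15 + 13/50*1/15 + 283/900*1/15 = 49/450
  d_3[Z] = 19/60*4/15 + 49/450*1/5 + 13/50*4/15 + 283/900*4/15 = 1751/6750
  d_3[W] = 19/60*1/15 + 49/450*1/15 + 13/50*3/5 + 283/900*2/5 = 4187/13500
d_3 = (X=1447/4500, Y=49/450, Z=1751/6750, W=4187/13500)
  d_4[X] = 1447/4500*7/15 + 49/450*2/3 + 1751/6750*1/15 + 4187/13500*4/15 = 21779/67500
  d_4[Y] = 1447/4500*1/5 + 49/450*1/15 + 1751/6750*1/15 + 4187/13500*1/15 = 3697/33750
  d_4[Z] = 1447/4500*4/15 + 49/450*1/5 + 1751/6750*4/15 + 4187/13500*4/15 = 1751/6750
  d_4[W] = 1447/4500*1/15 + 49/450*1/15 + 1751/6750*3/5 + 4187/13500*2/5 = 771/2500
d_4 = (X=21779/67500, Y=3697/33750, Z=1751/6750, W=771/2500)

Answer: 21779/67500 3697/33750 1751/6750 771/2500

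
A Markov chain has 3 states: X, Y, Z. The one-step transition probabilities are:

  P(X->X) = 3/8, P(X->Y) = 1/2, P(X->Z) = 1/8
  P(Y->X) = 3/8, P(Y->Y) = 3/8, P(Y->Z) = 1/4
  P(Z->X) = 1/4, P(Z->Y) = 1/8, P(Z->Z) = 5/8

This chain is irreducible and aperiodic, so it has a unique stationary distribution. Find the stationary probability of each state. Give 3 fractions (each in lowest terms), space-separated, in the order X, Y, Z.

The stationary distribution satisfies pi = pi * P, i.e.:
  pi_X = 3/8*pi_X + 3/8*pi_Y + 1/4*pi_Z
  pi_Y = 1/2*pi_X + 3/8*pi_Y + 1/8*pi_Z
  pi_Z = 1/8*pi_X + 1/4*pi_Y + 5/8*pi_Z
with normalization: pi_X + pi_Y + pi_Z = 1.

Using the first 2 balance equations plus normalization, the linear system A*pi = b is:
  [-5/8, 3/8, 1/4] . pi = 0
  [1/2, -5/8, 1/8] . pi = 0
  [1, 1, 1] . pi = 1

Solving yields:
  pi_X = 1/3
  pi_Y = 1/3
  pi_Z = 1/3

Verification (pi * P):
  1/3*3/8 + 1/3*3/8 + 1/3*1/4 = 1/3 = pi_X  (ok)
  1/3*1/2 + 1/3*3/8 + 1/3*1/8 = 1/3 = pi_Y  (ok)
  1/3*1/8 + 1/3*1/4 + 1/3*5/8 = 1/3 = pi_Z  (ok)

Answer: 1/3 1/3 1/3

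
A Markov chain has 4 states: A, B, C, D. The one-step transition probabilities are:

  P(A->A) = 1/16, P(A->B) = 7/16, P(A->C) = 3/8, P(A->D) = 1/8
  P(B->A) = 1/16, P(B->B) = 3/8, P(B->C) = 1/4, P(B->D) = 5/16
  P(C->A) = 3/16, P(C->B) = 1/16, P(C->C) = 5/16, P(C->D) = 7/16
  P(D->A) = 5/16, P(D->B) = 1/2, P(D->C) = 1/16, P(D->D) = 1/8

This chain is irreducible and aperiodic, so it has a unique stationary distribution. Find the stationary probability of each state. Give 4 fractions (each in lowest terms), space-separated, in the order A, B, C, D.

Answer: 745/4726 1627/4726 1111/4726 1243/4726

Derivation:
The stationary distribution satisfies pi = pi * P, i.e.:
  pi_A = 1/16*pi_A + 1/16*pi_B + 3/16*pi_C + 5/16*pi_D
  pi_B = 7/16*pi_A + 3/8*pi_B + 1/16*pi_C + 1/2*pi_D
  pi_C = 3/8*pi_A + 1/4*pi_B + 5/16*pi_C + 1/16*pi_D
  pi_D = 1/8*pi_A + 5/16*pi_B + 7/16*pi_C + 1/8*pi_D
with normalization: pi_A + pi_B + pi_C + pi_D = 1.

Using the first 3 balance equations plus normalization, the linear system A*pi = b is:
  [-15/16, 1/16, 3/16, 5/16] . pi = 0
  [7/16, -5/8, 1/16, 1/2] . pi = 0
  [3/8, 1/4, -11/16, 1/16] . pi = 0
  [1, 1, 1, 1] . pi = 1

Solving yields:
  pi_A = 745/4726
  pi_B = 1627/4726
  pi_C = 1111/4726
  pi_D = 1243/4726

Verification (pi * P):
  745/4726*1/16 + 1627/4726*1/16 + 1111/4726*3/16 + 1243/4726*5/16 = 745/4726 = pi_A  (ok)
  745/4726*7/16 + 1627/4726*3/8 + 1111/4726*1/16 + 1243/4726*1/2 = 1627/4726 = pi_B  (ok)
  745/4726*3/8 + 1627/4726*1/4 + 1111/4726*5/16 + 1243/4726*1/16 = 1111/4726 = pi_C  (ok)
  745/4726*1/8 + 1627/4726*5/16 + 1111/4726*7/16 + 1243/4726*1/8 = 1243/4726 = pi_D  (ok)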